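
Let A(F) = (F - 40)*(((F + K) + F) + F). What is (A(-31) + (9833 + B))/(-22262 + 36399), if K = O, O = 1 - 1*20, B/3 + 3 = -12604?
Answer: -20036/14137 ≈ -1.4173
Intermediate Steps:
B = -37821 (B = -9 + 3*(-12604) = -9 - 37812 = -37821)
O = -19 (O = 1 - 20 = -19)
K = -19
A(F) = (-40 + F)*(-19 + 3*F) (A(F) = (F - 40)*(((F - 19) + F) + F) = (-40 + F)*(((-19 + F) + F) + F) = (-40 + F)*((-19 + 2*F) + F) = (-40 + F)*(-19 + 3*F))
(A(-31) + (9833 + B))/(-22262 + 36399) = ((760 - 139*(-31) + 3*(-31)²) + (9833 - 37821))/(-22262 + 36399) = ((760 + 4309 + 3*961) - 27988)/14137 = ((760 + 4309 + 2883) - 27988)*(1/14137) = (7952 - 27988)*(1/14137) = -20036*1/14137 = -20036/14137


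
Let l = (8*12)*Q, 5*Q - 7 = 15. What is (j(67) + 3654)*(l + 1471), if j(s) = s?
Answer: 35226707/5 ≈ 7.0453e+6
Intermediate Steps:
Q = 22/5 (Q = 7/5 + (⅕)*15 = 7/5 + 3 = 22/5 ≈ 4.4000)
l = 2112/5 (l = (8*12)*(22/5) = 96*(22/5) = 2112/5 ≈ 422.40)
(j(67) + 3654)*(l + 1471) = (67 + 3654)*(2112/5 + 1471) = 3721*(9467/5) = 35226707/5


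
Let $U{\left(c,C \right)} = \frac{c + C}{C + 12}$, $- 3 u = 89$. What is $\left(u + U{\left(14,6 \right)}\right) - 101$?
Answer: $- \frac{1166}{9} \approx -129.56$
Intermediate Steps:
$u = - \frac{89}{3}$ ($u = \left(- \frac{1}{3}\right) 89 = - \frac{89}{3} \approx -29.667$)
$U{\left(c,C \right)} = \frac{C + c}{12 + C}$
$\left(u + U{\left(14,6 \right)}\right) - 101 = \left(- \frac{89}{3} + \frac{6 + 14}{12 + 6}\right) - 101 = \left(- \frac{89}{3} + \frac{1}{18} \cdot 20\right) - 101 = \left(- \frac{89}{3} + \frac{10}{9}\right) - 101 = - \frac{257}{9} - 101 = - \frac{1166}{9}$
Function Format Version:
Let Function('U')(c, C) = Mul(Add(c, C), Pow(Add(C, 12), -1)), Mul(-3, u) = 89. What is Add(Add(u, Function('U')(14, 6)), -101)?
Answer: Rational(-1166, 9) ≈ -129.56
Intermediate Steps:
u = Rational(-89, 3) (u = Mul(Rational(-1, 3), 89) = Rational(-89, 3) ≈ -29.667)
Function('U')(c, C) = Mul(Pow(Add(12, C), -1), Add(C, c)) (Function('U')(c, C) = Mul(Add(C, c), Pow(Add(12, C), -1)) = Mul(Pow(Add(12, C), -1), Add(C, c)))
Add(Add(u, Function('U')(14, 6)), -101) = Add(Add(Rational(-89, 3), Mul(Pow(Add(12, 6), -1), Add(6, 14))), -101) = Add(Add(Rational(-89, 3), Mul(Pow(18, -1), 20)), -101) = Add(Add(Rational(-89, 3), Mul(Rational(1, 18), 20)), -101) = Add(Add(Rational(-89, 3), Rational(10, 9)), -101) = Add(Rational(-257, 9), -101) = Rational(-1166, 9)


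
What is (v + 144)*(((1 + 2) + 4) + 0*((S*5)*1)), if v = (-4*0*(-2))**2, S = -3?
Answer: 1008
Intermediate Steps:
v = 0 (v = (0*(-2))**2 = 0**2 = 0)
(v + 144)*(((1 + 2) + 4) + 0*((S*5)*1)) = (0 + 144)*(((1 + 2) + 4) + 0*(-3*5*1)) = 144*((3 + 4) + 0*(-15*1)) = 144*(7 + 0*(-15)) = 144*(7 + 0) = 144*7 = 1008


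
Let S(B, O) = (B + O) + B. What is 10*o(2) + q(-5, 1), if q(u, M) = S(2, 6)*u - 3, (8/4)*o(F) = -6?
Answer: -83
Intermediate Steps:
o(F) = -3 (o(F) = (½)*(-6) = -3)
S(B, O) = O + 2*B
q(u, M) = -3 + 10*u (q(u, M) = (6 + 2*2)*u - 3 = (6 + 4)*u - 3 = 10*u - 3 = -3 + 10*u)
10*o(2) + q(-5, 1) = 10*(-3) + (-3 + 10*(-5)) = -30 + (-3 - 50) = -30 - 53 = -83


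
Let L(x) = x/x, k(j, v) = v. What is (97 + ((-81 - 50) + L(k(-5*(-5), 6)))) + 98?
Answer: 65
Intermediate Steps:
L(x) = 1
(97 + ((-81 - 50) + L(k(-5*(-5), 6)))) + 98 = (97 + ((-81 - 50) + 1)) + 98 = (97 + (-131 + 1)) + 98 = (97 - 130) + 98 = -33 + 98 = 65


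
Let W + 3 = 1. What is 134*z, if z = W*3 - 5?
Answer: -1474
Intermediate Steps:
W = -2 (W = -3 + 1 = -2)
z = -11 (z = -2*3 - 5 = -6 - 5 = -11)
134*z = 134*(-11) = -1474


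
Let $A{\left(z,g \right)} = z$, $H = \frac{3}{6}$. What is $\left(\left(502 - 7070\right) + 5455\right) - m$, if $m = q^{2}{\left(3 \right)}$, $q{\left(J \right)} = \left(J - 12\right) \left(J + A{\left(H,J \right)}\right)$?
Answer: $- \frac{8421}{4} \approx -2105.3$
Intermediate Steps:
$H = \frac{1}{2}$ ($H = 3 \cdot \frac{1}{6} = \frac{1}{2} \approx 0.5$)
$q{\left(J \right)} = \left(\frac{1}{2} + J\right) \left(-12 + J\right)$ ($q{\left(J \right)} = \left(J - 12\right) \left(J + \frac{1}{2}\right) = \left(-12 + J\right) \left(\frac{1}{2} + J\right) = \left(\frac{1}{2} + J\right) \left(-12 + J\right)$)
$m = \frac{3969}{4}$ ($m = \left(-6 + 3^{2} - \frac{69}{2}\right)^{2} = \left(-6 + 9 - \frac{69}{2}\right)^{2} = \left(- \frac{63}{2}\right)^{2} = \frac{3969}{4} \approx 992.25$)
$\left(\left(502 - 7070\right) + 5455\right) - m = \left(\left(502 - 7070\right) + 5455\right) - \frac{3969}{4} = \left(-6568 + 5455\right) - \frac{3969}{4} = -1113 - \frac{3969}{4} = - \frac{8421}{4}$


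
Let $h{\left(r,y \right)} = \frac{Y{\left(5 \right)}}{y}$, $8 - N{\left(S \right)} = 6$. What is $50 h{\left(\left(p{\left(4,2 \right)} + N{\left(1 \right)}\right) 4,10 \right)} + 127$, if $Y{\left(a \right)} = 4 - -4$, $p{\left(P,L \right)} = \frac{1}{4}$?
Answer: $167$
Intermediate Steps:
$p{\left(P,L \right)} = \frac{1}{4}$
$Y{\left(a \right)} = 8$ ($Y{\left(a \right)} = 4 + 4 = 8$)
$N{\left(S \right)} = 2$ ($N{\left(S \right)} = 8 - 6 = 2$)
$h{\left(r,y \right)} = \frac{8}{y}$
$50 h{\left(\left(p{\left(4,2 \right)} + N{\left(1 \right)}\right) 4,10 \right)} + 127 = 50 \cdot \frac{8}{10} + 127 = 50 \cdot 8 \cdot \frac{1}{10} + 127 = 50 \cdot \frac{4}{5} + 127 = 40 + 127 = 167$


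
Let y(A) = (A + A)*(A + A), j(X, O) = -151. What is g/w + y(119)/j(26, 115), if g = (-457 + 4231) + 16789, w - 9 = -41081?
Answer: -15427731/41072 ≈ -375.63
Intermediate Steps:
y(A) = 4*A² (y(A) = (2*A)*(2*A) = 4*A²)
w = -41072 (w = 9 - 41081 = -41072)
g = 20563 (g = 3774 + 16789 = 20563)
g/w + y(119)/j(26, 115) = 20563/(-41072) + (4*119²)/(-151) = 20563*(-1/41072) + (4*14161)*(-1/151) = -20563/41072 + 56644*(-1/151) = -20563/41072 - 56644/151 = -15427731/41072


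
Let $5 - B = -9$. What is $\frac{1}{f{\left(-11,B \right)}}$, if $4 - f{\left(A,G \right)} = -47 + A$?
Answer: $\frac{1}{62} \approx 0.016129$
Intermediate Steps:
$B = 14$ ($B = 5 - -9 = 5 + 9 = 14$)
$f{\left(A,G \right)} = 51 - A$ ($f{\left(A,G \right)} = 4 - \left(-47 + A\right) = 51 - A$)
$\frac{1}{f{\left(-11,B \right)}} = \frac{1}{51 - -11} = \frac{1}{51 + 11} = \frac{1}{62}$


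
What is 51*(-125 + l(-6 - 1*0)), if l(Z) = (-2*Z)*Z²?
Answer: 15657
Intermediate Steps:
l(Z) = -2*Z³
51*(-125 + l(-6 - 1*0)) = 51*(-125 - 2*(-6 - 1*0)³) = 51*(-125 - 2*(-6 + 0)³) = 51*(-125 - 2*(-6)³) = 51*(-125 - 2*(-216)) = 51*(-125 + 432) = 51*307 = 15657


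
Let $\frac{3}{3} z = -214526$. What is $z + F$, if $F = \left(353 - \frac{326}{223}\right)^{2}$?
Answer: $- \frac{4522701005}{49729} \approx -90947.0$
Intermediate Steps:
$z = -214526$
$F = \frac{6145462449}{49729}$ ($F = \left(353 - \frac{326}{223}\right)^{2} = \left(\frac{78393}{223}\right)^{2} = \frac{6145462449}{49729} \approx 1.2358 \cdot 10^{5}$)
$z + F = -214526 + \frac{6145462449}{49729} = - \frac{4522701005}{49729}$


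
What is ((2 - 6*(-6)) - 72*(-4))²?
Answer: 106276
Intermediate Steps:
((2 - 6*(-6)) - 72*(-4))² = ((2 + 36) + 288)² = (38 + 288)² = 326² = 106276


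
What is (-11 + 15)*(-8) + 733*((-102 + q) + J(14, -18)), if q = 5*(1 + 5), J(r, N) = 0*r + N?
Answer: -66002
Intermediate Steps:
J(r, N) = N (J(r, N) = 0 + N = N)
q = 30 (q = 5*6 = 30)
(-11 + 15)*(-8) + 733*((-102 + q) + J(14, -18)) = (-11 + 15)*(-8) + 733*((-102 + 30) - 18) = 4*(-8) + 733*(-72 - 18) = -32 + 733*(-90) = -32 - 65970 = -66002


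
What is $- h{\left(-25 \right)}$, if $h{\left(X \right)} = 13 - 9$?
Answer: $-4$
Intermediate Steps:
$h{\left(X \right)} = 4$ ($h{\left(X \right)} = 13 - 9 = 4$)
$- h{\left(-25 \right)} = \left(-1\right) 4 = -4$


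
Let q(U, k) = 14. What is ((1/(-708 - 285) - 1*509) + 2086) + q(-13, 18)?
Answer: 1579862/993 ≈ 1591.0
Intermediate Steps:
((1/(-708 - 285) - 1*509) + 2086) + q(-13, 18) = ((1/(-708 - 285) - 1*509) + 2086) + 14 = ((1/(-993) - 509) + 2086) + 14 = ((-1/993 - 509) + 2086) + 14 = (-505438/993 + 2086) + 14 = 1565960/993 + 14 = 1579862/993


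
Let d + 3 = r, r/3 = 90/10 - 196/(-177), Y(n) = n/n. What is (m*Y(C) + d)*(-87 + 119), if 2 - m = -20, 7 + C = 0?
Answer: 93120/59 ≈ 1578.3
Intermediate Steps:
C = -7 (C = -7 + 0 = -7)
Y(n) = 1
m = 22 (m = 2 - 1*(-20) = 2 + 20 = 22)
r = 1789/59 (r = 3*(90/10 - 196/(-177)) = 3*(90*(1/10) - 196*(-1/177)) = 3*(9 + 196/177) = 3*(1789/177) = 1789/59 ≈ 30.322)
d = 1612/59 (d = -3 + 1789/59 = 1612/59 ≈ 27.322)
(m*Y(C) + d)*(-87 + 119) = (22*1 + 1612/59)*(-87 + 119) = (22 + 1612/59)*32 = (2910/59)*32 = 93120/59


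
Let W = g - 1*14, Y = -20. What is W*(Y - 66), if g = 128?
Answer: -9804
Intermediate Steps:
W = 114 (W = 128 - 1*14 = 128 - 14 = 114)
W*(Y - 66) = 114*(-20 - 66) = 114*(-86) = -9804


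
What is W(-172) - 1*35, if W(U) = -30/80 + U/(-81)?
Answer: -21547/648 ≈ -33.252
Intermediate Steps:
W(U) = -3/8 - U/81 (W(U) = -30*1/80 + U*(-1/81) = -3/8 - U/81)
W(-172) - 1*35 = (-3/8 - 1/81*(-172)) - 1*35 = (-3/8 + 172/81) - 35 = 1133/648 - 35 = -21547/648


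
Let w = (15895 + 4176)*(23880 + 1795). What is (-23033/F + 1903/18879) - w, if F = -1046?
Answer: -10176305013293905/19747434 ≈ -5.1532e+8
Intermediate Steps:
w = 515322925 (w = 20071*25675 = 515322925)
(-23033/F + 1903/18879) - w = (-23033/(-1046) + 1903/18879) - 1*515322925 = (-23033*(-1/1046) + 1903*(1/18879)) - 515322925 = (23033/1046 + 1903/18879) - 515322925 = 436830545/19747434 - 515322925 = -10176305013293905/19747434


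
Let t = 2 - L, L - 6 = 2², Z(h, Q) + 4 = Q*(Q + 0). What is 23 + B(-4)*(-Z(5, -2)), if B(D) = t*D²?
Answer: 23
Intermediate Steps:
Z(h, Q) = -4 + Q² (Z(h, Q) = -4 + Q*(Q + 0) = -4 + Q*Q = -4 + Q²)
L = 10 (L = 6 + 2² = 6 + 4 = 10)
t = -8 (t = 2 - 1*10 = 2 - 10 = -8)
B(D) = -8*D²
23 + B(-4)*(-Z(5, -2)) = 23 + (-8*(-4)²)*(-(-4 + (-2)²)) = 23 + (-8*16)*(-(-4 + 4)) = 23 - (-128)*0 = 23 - 128*0 = 23 + 0 = 23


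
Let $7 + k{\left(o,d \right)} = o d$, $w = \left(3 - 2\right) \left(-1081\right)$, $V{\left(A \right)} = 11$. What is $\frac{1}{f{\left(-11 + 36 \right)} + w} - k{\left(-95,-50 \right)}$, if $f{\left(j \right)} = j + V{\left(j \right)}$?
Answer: $- \frac{4956436}{1045} \approx -4743.0$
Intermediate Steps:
$f{\left(j \right)} = 11 + j$ ($f{\left(j \right)} = j + 11 = 11 + j$)
$w = -1081$ ($w = \left(3 - 2\right) \left(-1081\right) = 1 \left(-1081\right) = -1081$)
$k{\left(o,d \right)} = -7 + d o$ ($k{\left(o,d \right)} = -7 + o d = -7 + d o$)
$\frac{1}{f{\left(-11 + 36 \right)} + w} - k{\left(-95,-50 \right)} = \frac{1}{\left(11 + \left(-11 + 36\right)\right) - 1081} - \left(-7 - -4750\right) = \frac{1}{\left(11 + 25\right) - 1081} - \left(-7 + 4750\right) = \frac{1}{36 - 1081} - 4743 = \frac{1}{-1045} - 4743 = - \frac{1}{1045} - 4743 = - \frac{4956436}{1045}$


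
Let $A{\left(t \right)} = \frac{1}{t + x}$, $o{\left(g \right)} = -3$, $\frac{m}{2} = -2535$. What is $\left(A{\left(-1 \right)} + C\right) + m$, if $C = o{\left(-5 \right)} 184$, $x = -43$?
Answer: $- \frac{247369}{44} \approx -5622.0$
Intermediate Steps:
$m = -5070$ ($m = 2 \left(-2535\right) = -5070$)
$A{\left(t \right)} = \frac{1}{-43 + t}$ ($A{\left(t \right)} = \frac{1}{t - 43} = \frac{1}{-43 + t}$)
$C = -552$ ($C = \left(-3\right) 184 = -552$)
$\left(A{\left(-1 \right)} + C\right) + m = \left(\frac{1}{-43 - 1} - 552\right) - 5070 = \left(\frac{1}{-44} - 552\right) - 5070 = \left(- \frac{1}{44} - 552\right) - 5070 = - \frac{24289}{44} - 5070 = - \frac{247369}{44}$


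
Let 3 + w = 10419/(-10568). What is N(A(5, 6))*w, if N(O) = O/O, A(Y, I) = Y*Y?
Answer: -42123/10568 ≈ -3.9859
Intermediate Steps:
A(Y, I) = Y**2
w = -42123/10568 (w = -3 + 10419/(-10568) = -3 + 10419*(-1/10568) = -3 - 10419/10568 = -42123/10568 ≈ -3.9859)
N(O) = 1
N(A(5, 6))*w = 1*(-42123/10568) = -42123/10568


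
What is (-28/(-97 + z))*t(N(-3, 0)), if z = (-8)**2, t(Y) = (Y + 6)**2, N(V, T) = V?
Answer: 84/11 ≈ 7.6364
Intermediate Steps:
t(Y) = (6 + Y)**2
z = 64
(-28/(-97 + z))*t(N(-3, 0)) = (-28/(-97 + 64))*(6 - 3)**2 = -28/(-33)*3**2 = -28*(-1/33)*9 = (28/33)*9 = 84/11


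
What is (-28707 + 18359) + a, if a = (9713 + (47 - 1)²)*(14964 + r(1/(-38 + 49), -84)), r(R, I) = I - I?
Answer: 176998808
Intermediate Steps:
r(R, I) = 0
a = 177009156 (a = (9713 + (47 - 1)²)*(14964 + 0) = (9713 + 46²)*14964 = (9713 + 2116)*14964 = 11829*14964 = 177009156)
(-28707 + 18359) + a = (-28707 + 18359) + 177009156 = -10348 + 177009156 = 176998808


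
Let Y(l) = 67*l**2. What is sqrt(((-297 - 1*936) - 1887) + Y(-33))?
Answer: sqrt(69843) ≈ 264.28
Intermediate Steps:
sqrt(((-297 - 1*936) - 1887) + Y(-33)) = sqrt(((-297 - 1*936) - 1887) + 67*(-33)**2) = sqrt(((-297 - 936) - 1887) + 67*1089) = sqrt((-1233 - 1887) + 72963) = sqrt(-3120 + 72963) = sqrt(69843)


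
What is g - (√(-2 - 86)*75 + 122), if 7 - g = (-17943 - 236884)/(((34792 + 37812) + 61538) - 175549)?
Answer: -5016632/41407 - 150*I*√22 ≈ -121.15 - 703.56*I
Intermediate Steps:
g = 35022/41407 (g = 7 - (-17943 - 236884)/(((34792 + 37812) + 61538) - 175549) = 7 - (-254827)/((72604 + 61538) - 175549) = 7 - (-254827)/(134142 - 175549) = 7 - (-254827)/(-41407) = 7 - (-254827)*(-1)/41407 = 7 - 1*254827/41407 = 7 - 254827/41407 = 35022/41407 ≈ 0.84580)
g - (√(-2 - 86)*75 + 122) = 35022/41407 - (√(-2 - 86)*75 + 122) = 35022/41407 - (√(-88)*75 + 122) = 35022/41407 - ((2*I*√22)*75 + 122) = 35022/41407 - (150*I*√22 + 122) = 35022/41407 - (122 + 150*I*√22) = 35022/41407 + (-122 - 150*I*√22) = -5016632/41407 - 150*I*√22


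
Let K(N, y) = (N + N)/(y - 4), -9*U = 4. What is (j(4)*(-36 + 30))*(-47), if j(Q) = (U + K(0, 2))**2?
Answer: 1504/27 ≈ 55.704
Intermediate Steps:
U = -4/9 (U = -1/9*4 = -4/9 ≈ -0.44444)
K(N, y) = 2*N/(-4 + y) (K(N, y) = (2*N)/(-4 + y) = 2*N/(-4 + y))
j(Q) = 16/81 (j(Q) = (-4/9 + 2*0/(-4 + 2))**2 = (-4/9 + 2*0/(-2))**2 = (-4/9 + 2*0*(-1/2))**2 = (-4/9 + 0)**2 = (-4/9)**2 = 16/81)
(j(4)*(-36 + 30))*(-47) = (16*(-36 + 30)/81)*(-47) = ((16/81)*(-6))*(-47) = -32/27*(-47) = 1504/27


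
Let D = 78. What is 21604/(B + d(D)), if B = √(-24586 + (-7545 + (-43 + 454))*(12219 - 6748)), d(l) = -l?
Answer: -210639/4882598 - 27005*I*√390547/4882598 ≈ -0.043141 - 3.4564*I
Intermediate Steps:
B = 10*I*√390547 (B = √(-24586 + (-7545 + 411)*5471) = √(-24586 - 7134*5471) = √(-24586 - 39030114) = √(-39054700) = 10*I*√390547 ≈ 6249.4*I)
21604/(B + d(D)) = 21604/(10*I*√390547 - 1*78) = 21604/(10*I*√390547 - 78) = 21604/(-78 + 10*I*√390547)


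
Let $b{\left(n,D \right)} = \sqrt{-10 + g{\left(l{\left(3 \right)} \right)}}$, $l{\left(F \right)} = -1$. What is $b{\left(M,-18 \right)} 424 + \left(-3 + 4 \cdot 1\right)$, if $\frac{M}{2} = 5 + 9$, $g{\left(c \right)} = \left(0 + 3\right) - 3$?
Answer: $1 + 424 i \sqrt{10} \approx 1.0 + 1340.8 i$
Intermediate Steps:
$g{\left(c \right)} = 0$ ($g{\left(c \right)} = 3 - 3 = 0$)
$M = 28$ ($M = 2 \left(5 + 9\right) = 2 \cdot 14 = 28$)
$b{\left(n,D \right)} = i \sqrt{10}$ ($b{\left(n,D \right)} = \sqrt{-10 + 0} = \sqrt{-10} = i \sqrt{10}$)
$b{\left(M,-18 \right)} 424 + \left(-3 + 4 \cdot 1\right) = i \sqrt{10} \cdot 424 + \left(-3 + 4 \cdot 1\right) = 424 i \sqrt{10} + \left(-3 + 4\right) = 424 i \sqrt{10} + 1 = 1 + 424 i \sqrt{10}$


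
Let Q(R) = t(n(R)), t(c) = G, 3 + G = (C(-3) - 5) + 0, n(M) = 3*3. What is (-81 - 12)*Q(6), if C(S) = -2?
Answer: 930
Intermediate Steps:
n(M) = 9
G = -10 (G = -3 + ((-2 - 5) + 0) = -3 + (-7 + 0) = -3 - 7 = -10)
t(c) = -10
Q(R) = -10
(-81 - 12)*Q(6) = (-81 - 12)*(-10) = -93*(-10) = 930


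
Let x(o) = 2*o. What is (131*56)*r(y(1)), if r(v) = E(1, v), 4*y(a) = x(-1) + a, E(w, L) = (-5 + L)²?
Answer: 404397/2 ≈ 2.0220e+5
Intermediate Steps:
y(a) = -½ + a/4 (y(a) = (2*(-1) + a)/4 = (-2 + a)/4 = -½ + a/4)
r(v) = (-5 + v)²
(131*56)*r(y(1)) = (131*56)*(-5 + (-½ + (¼)*1))² = 7336*(-5 + (-½ + ¼))² = 7336*(-5 - ¼)² = 7336*(-21/4)² = 7336*(441/16) = 404397/2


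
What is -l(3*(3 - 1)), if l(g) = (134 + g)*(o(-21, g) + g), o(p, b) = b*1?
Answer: -1680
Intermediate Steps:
o(p, b) = b
l(g) = 2*g*(134 + g) (l(g) = (134 + g)*(g + g) = (134 + g)*(2*g) = 2*g*(134 + g))
-l(3*(3 - 1)) = -2*3*(3 - 1)*(134 + 3*(3 - 1)) = -2*3*2*(134 + 3*2) = -2*6*(134 + 6) = -2*6*140 = -1*1680 = -1680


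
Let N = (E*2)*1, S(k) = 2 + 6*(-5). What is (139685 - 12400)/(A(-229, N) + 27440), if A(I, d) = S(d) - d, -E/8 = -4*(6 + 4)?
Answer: 127285/26772 ≈ 4.7544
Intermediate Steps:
E = 320 (E = -(-32)*(6 + 4) = -(-32)*10 = -8*(-40) = 320)
S(k) = -28 (S(k) = 2 - 30 = -28)
N = 640 (N = (320*2)*1 = 640*1 = 640)
A(I, d) = -28 - d
(139685 - 12400)/(A(-229, N) + 27440) = (139685 - 12400)/((-28 - 1*640) + 27440) = 127285/((-28 - 640) + 27440) = 127285/(-668 + 27440) = 127285/26772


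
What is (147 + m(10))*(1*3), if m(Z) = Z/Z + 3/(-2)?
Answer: 879/2 ≈ 439.50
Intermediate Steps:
m(Z) = -½ (m(Z) = 1 + 3*(-½) = 1 - 3/2 = -½)
(147 + m(10))*(1*3) = (147 - ½)*(1*3) = (293/2)*3 = 879/2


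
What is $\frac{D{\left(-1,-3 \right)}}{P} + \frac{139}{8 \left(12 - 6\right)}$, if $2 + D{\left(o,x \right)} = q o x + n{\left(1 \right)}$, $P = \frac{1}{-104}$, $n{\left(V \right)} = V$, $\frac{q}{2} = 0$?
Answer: $\frac{5131}{48} \approx 106.9$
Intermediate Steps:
$q = 0$ ($q = 2 \cdot 0 = 0$)
$P = - \frac{1}{104} \approx -0.0096154$
$D{\left(o,x \right)} = -1$ ($D{\left(o,x \right)} = -2 + \left(0 o x + 1\right) = -2 + \left(0 x + 1\right) = -2 + \left(0 + 1\right) = -2 + 1 = -1$)
$\frac{D{\left(-1,-3 \right)}}{P} + \frac{139}{8 \left(12 - 6\right)} = - \frac{1}{- \frac{1}{104}} + \frac{139}{8 \left(12 - 6\right)} = \left(-1\right) \left(-104\right) + \frac{139}{8 \cdot 6} = 104 + \frac{139}{48} = \frac{5131}{48}$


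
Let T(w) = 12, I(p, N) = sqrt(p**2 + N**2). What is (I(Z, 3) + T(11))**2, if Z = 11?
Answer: (12 + sqrt(130))**2 ≈ 547.64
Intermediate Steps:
I(p, N) = sqrt(N**2 + p**2)
(I(Z, 3) + T(11))**2 = (sqrt(3**2 + 11**2) + 12)**2 = (sqrt(9 + 121) + 12)**2 = (sqrt(130) + 12)**2 = (12 + sqrt(130))**2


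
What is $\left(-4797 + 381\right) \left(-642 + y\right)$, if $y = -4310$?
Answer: $21868032$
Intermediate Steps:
$\left(-4797 + 381\right) \left(-642 + y\right) = \left(-4797 + 381\right) \left(-642 - 4310\right) = \left(-4416\right) \left(-4952\right) = 21868032$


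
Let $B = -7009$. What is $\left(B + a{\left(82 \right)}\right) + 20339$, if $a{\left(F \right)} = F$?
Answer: $13412$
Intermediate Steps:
$\left(B + a{\left(82 \right)}\right) + 20339 = \left(-7009 + 82\right) + 20339 = -6927 + 20339 = 13412$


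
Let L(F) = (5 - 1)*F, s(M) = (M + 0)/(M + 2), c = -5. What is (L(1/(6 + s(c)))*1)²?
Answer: 144/529 ≈ 0.27221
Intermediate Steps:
s(M) = M/(2 + M)
L(F) = 4*F
(L(1/(6 + s(c)))*1)² = ((4/(6 - 5/(2 - 5)))*1)² = ((4/(6 - 5/(-3)))*1)² = ((4/(6 - 5*(-⅓)))*1)² = ((4/(6 + 5/3))*1)² = ((4/(23/3))*1)² = ((4*(3/23))*1)² = ((12/23)*1)² = (12/23)² = 144/529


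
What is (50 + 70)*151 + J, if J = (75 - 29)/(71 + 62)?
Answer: 2410006/133 ≈ 18120.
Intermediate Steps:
J = 46/133 ≈ 0.34586
(50 + 70)*151 + J = (50 + 70)*151 + 46/133 = 120*151 + 46/133 = 18120 + 46/133 = 2410006/133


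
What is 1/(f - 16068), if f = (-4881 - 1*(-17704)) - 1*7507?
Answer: -1/10752 ≈ -9.3006e-5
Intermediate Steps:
f = 5316 (f = (-4881 + 17704) - 7507 = 12823 - 7507 = 5316)
1/(f - 16068) = 1/(5316 - 16068) = 1/(-10752) = -1/10752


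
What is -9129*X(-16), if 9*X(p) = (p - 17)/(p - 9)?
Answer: -33473/25 ≈ -1338.9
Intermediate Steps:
X(p) = (-17 + p)/(9*(-9 + p)) (X(p) = ((p - 17)/(p - 9))/9 = ((-17 + p)/(-9 + p))/9 = (-17 + p)/(9*(-9 + p)))
-9129*X(-16) = -3043*(-17 - 16)/(3*(-9 - 16)) = -3043*(-33)/(3*(-25)) = -3043*(-1)*(-33)/(3*25) = -9129*11/75 = -33473/25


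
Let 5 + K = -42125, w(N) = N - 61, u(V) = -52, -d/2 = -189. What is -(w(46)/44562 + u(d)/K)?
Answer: -280879/312899510 ≈ -0.00089767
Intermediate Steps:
d = 378 (d = -2*(-189) = 378)
w(N) = -61 + N
K = -42130 (K = -5 - 42125 = -42130)
-(w(46)/44562 + u(d)/K) = -((-61 + 46)/44562 - 52/(-42130)) = -(-15*1/44562 - 52*(-1/42130)) = -(-5/14854 + 26/21065) = -1*280879/312899510 = -280879/312899510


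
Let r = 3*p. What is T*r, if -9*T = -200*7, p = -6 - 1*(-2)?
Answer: -5600/3 ≈ -1866.7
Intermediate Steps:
p = -4 (p = -6 + 2 = -4)
T = 1400/9 (T = -(-200)*7/9 = -⅑*(-1400) = 1400/9 ≈ 155.56)
r = -12 (r = 3*(-4) = -12)
T*r = (1400/9)*(-12) = -5600/3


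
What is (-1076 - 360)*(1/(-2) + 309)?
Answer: -443006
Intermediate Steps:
(-1076 - 360)*(1/(-2) + 309) = -1436*(-1/2 + 309) = -1436*617/2 = -443006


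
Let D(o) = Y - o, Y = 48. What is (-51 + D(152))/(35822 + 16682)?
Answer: -155/52504 ≈ -0.0029522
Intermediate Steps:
D(o) = 48 - o
(-51 + D(152))/(35822 + 16682) = (-51 + (48 - 1*152))/(35822 + 16682) = (-51 + (48 - 152))/52504 = (-51 - 104)*(1/52504) = -155*1/52504 = -155/52504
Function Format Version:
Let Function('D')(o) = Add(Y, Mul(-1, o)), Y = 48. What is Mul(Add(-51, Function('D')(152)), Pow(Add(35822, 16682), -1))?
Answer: Rational(-155, 52504) ≈ -0.0029522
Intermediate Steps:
Function('D')(o) = Add(48, Mul(-1, o))
Mul(Add(-51, Function('D')(152)), Pow(Add(35822, 16682), -1)) = Mul(Add(-51, Add(48, Mul(-1, 152))), Pow(Add(35822, 16682), -1)) = Mul(Add(-51, Add(48, -152)), Pow(52504, -1)) = Mul(Add(-51, -104), Rational(1, 52504)) = Mul(-155, Rational(1, 52504)) = Rational(-155, 52504)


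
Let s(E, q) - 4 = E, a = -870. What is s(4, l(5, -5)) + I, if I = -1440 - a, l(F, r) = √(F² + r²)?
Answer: -562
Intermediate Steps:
I = -570 (I = -1440 - 1*(-870) = -1440 + 870 = -570)
s(E, q) = 4 + E
s(4, l(5, -5)) + I = (4 + 4) - 570 = 8 - 570 = -562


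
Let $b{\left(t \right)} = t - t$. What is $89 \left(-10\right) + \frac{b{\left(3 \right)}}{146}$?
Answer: $-890$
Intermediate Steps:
$b{\left(t \right)} = 0$
$89 \left(-10\right) + \frac{b{\left(3 \right)}}{146} = 89 \left(-10\right) + \frac{0}{146} = -890 + 0 \cdot \frac{1}{146} = -890 + 0 = -890$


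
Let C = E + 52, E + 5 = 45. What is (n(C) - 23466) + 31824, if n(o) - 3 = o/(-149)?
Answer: 1245697/149 ≈ 8360.4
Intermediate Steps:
E = 40 (E = -5 + 45 = 40)
C = 92 (C = 40 + 52 = 92)
n(o) = 3 - o/149 (n(o) = 3 + o/(-149) = 3 + o*(-1/149) = 3 - o/149)
(n(C) - 23466) + 31824 = ((3 - 1/149*92) - 23466) + 31824 = ((3 - 92/149) - 23466) + 31824 = (355/149 - 23466) + 31824 = -3496079/149 + 31824 = 1245697/149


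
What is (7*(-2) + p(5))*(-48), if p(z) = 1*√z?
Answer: 672 - 48*√5 ≈ 564.67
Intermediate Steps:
p(z) = √z
(7*(-2) + p(5))*(-48) = (7*(-2) + √5)*(-48) = (-14 + √5)*(-48) = 672 - 48*√5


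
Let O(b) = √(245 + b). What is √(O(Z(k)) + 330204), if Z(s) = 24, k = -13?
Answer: √(330204 + √269) ≈ 574.65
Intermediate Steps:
√(O(Z(k)) + 330204) = √(√(245 + 24) + 330204) = √(√269 + 330204) = √(330204 + √269)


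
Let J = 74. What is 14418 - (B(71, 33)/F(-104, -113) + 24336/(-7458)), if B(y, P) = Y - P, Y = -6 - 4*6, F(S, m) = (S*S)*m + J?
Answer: 7302507272037/506370854 ≈ 14421.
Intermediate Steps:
F(S, m) = 74 + m*S² (F(S, m) = (S*S)*m + 74 = S²*m + 74 = m*S² + 74 = 74 + m*S²)
Y = -30 (Y = -6 - 24 = -30)
B(y, P) = -30 - P
14418 - (B(71, 33)/F(-104, -113) + 24336/(-7458)) = 14418 - ((-30 - 1*33)/(74 - 113*(-104)²) + 24336/(-7458)) = 14418 - ((-30 - 33)/(74 - 113*10816) + 24336*(-1/7458)) = 14418 - (-63/(74 - 1222208) - 4056/1243) = 14418 - (-63/(-1222134) - 4056/1243) = 14418 - (-63*(-1/1222134) - 4056/1243) = 14418 - (21/407378 - 4056/1243) = 14418 - 1*(-1652299065/506370854) = 14418 + 1652299065/506370854 = 7302507272037/506370854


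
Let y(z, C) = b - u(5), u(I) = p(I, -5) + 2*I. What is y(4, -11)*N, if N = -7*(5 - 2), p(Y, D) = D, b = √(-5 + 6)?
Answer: 84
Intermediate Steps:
b = 1 (b = √1 = 1)
u(I) = -5 + 2*I
y(z, C) = -4 (y(z, C) = 1 - (-5 + 2*5) = 1 - (-5 + 10) = 1 - 1*5 = 1 - 5 = -4)
N = -21 (N = -7*3 = -21)
y(4, -11)*N = -4*(-21) = 84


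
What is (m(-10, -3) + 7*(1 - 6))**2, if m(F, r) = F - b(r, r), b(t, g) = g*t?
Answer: 2916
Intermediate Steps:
m(F, r) = F - r**2 (m(F, r) = F - r*r = F - r**2)
(m(-10, -3) + 7*(1 - 6))**2 = ((-10 - 1*(-3)**2) + 7*(1 - 6))**2 = ((-10 - 1*9) + 7*(-5))**2 = ((-10 - 9) - 35)**2 = (-19 - 35)**2 = (-54)**2 = 2916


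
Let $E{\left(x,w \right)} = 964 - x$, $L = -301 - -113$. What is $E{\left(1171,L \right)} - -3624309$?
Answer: $3624102$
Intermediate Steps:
$L = -188$ ($L = -301 + 113 = -188$)
$E{\left(1171,L \right)} - -3624309 = \left(964 - 1171\right) - -3624309 = \left(964 - 1171\right) + 3624309 = -207 + 3624309 = 3624102$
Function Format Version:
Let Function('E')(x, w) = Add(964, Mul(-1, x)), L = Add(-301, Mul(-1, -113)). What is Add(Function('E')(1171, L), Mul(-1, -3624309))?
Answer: 3624102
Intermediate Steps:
L = -188 (L = Add(-301, 113) = -188)
Add(Function('E')(1171, L), Mul(-1, -3624309)) = Add(Add(964, Mul(-1, 1171)), Mul(-1, -3624309)) = Add(Add(964, -1171), 3624309) = Add(-207, 3624309) = 3624102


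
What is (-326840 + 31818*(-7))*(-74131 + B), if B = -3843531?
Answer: 2153013834692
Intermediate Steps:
(-326840 + 31818*(-7))*(-74131 + B) = (-326840 + 31818*(-7))*(-74131 - 3843531) = (-326840 - 222726)*(-3917662) = -549566*(-3917662) = 2153013834692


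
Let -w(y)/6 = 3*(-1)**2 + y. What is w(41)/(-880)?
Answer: 3/10 ≈ 0.30000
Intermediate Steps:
w(y) = -18 - 6*y (w(y) = -6*(3*(-1)**2 + y) = -6*(3*1 + y) = -6*(3 + y) = -18 - 6*y)
w(41)/(-880) = (-18 - 6*41)/(-880) = (-18 - 246)*(-1/880) = -264*(-1/880) = 3/10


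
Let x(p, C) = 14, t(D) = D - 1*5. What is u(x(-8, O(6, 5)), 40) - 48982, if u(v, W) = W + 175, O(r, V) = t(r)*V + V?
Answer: -48767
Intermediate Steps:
t(D) = -5 + D (t(D) = D - 5 = -5 + D)
O(r, V) = V + V*(-5 + r) (O(r, V) = (-5 + r)*V + V = V*(-5 + r) + V = V + V*(-5 + r))
u(v, W) = 175 + W
u(x(-8, O(6, 5)), 40) - 48982 = (175 + 40) - 48982 = 215 - 48982 = -48767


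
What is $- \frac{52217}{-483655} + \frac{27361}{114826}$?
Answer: $\frac{19229153697}{55536169030} \approx 0.34625$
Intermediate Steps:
$- \frac{52217}{-483655} + \frac{27361}{114826} = \left(-52217\right) \left(- \frac{1}{483655}\right) + 27361 \cdot \frac{1}{114826} = \frac{52217}{483655} + \frac{27361}{114826} = \frac{19229153697}{55536169030}$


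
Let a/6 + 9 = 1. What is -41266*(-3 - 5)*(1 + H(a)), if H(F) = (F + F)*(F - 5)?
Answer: 1680021392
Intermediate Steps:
a = -48 (a = -54 + 6*1 = -54 + 6 = -48)
H(F) = 2*F*(-5 + F) (H(F) = (2*F)*(-5 + F) = 2*F*(-5 + F))
-41266*(-3 - 5)*(1 + H(a)) = -41266*(-3 - 5)*(1 + 2*(-48)*(-5 - 48)) = -(-330128)*(1 + 2*(-48)*(-53)) = -(-330128)*(1 + 5088) = -(-330128)*5089 = -41266*(-40712) = 1680021392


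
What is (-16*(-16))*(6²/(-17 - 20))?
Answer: -9216/37 ≈ -249.08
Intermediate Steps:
(-16*(-16))*(6²/(-17 - 20)) = 256*(36/(-37)) = 256*(36*(-1/37)) = 256*(-36/37) = -9216/37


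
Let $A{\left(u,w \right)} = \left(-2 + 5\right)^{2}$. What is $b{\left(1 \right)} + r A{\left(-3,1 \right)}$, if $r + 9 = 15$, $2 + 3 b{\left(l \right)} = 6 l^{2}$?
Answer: $\frac{166}{3} \approx 55.333$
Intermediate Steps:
$A{\left(u,w \right)} = 9$ ($A{\left(u,w \right)} = 3^{2} = 9$)
$b{\left(l \right)} = - \frac{2}{3} + 2 l^{2}$ ($b{\left(l \right)} = - \frac{2}{3} + \frac{6 l^{2}}{3} = - \frac{2}{3} + 2 l^{2}$)
$r = 6$ ($r = -9 + 15 = 6$)
$b{\left(1 \right)} + r A{\left(-3,1 \right)} = \left(- \frac{2}{3} + 2 \cdot 1^{2}\right) + 6 \cdot 9 = \left(- \frac{2}{3} + 2 \cdot 1\right) + 54 = \left(- \frac{2}{3} + 2\right) + 54 = \frac{4}{3} + 54 = \frac{166}{3}$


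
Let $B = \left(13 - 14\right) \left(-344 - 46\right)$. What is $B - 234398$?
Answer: $-234008$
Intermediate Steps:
$B = 390$ ($B = \left(-1\right) \left(-390\right) = 390$)
$B - 234398 = 390 - 234398 = -234008$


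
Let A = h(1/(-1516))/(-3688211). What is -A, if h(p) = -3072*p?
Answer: 768/1397831969 ≈ 5.4942e-7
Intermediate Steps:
A = -768/1397831969 (A = -3072/(-1516)/(-3688211) = -3072*(-1/1516)*(-1/3688211) = (768/379)*(-1/3688211) = -768/1397831969 ≈ -5.4942e-7)
-A = -1*(-768/1397831969) = 768/1397831969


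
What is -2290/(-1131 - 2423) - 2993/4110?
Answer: -612611/7303470 ≈ -0.083879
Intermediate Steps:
-2290/(-1131 - 2423) - 2993/4110 = -2290/(-3554) - 2993*1/4110 = -2290*(-1/3554) - 2993/4110 = 1145/1777 - 2993/4110 = -612611/7303470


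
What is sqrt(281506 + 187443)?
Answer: sqrt(468949) ≈ 684.80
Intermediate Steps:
sqrt(281506 + 187443) = sqrt(468949)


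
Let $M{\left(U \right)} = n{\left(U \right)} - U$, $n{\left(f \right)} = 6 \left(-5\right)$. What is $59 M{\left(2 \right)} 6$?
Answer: $-11328$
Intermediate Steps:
$n{\left(f \right)} = -30$
$M{\left(U \right)} = -30 - U$
$59 M{\left(2 \right)} 6 = 59 \left(-30 - 2\right) 6 = 59 \left(-32\right) 6 = \left(-1888\right) 6 = -11328$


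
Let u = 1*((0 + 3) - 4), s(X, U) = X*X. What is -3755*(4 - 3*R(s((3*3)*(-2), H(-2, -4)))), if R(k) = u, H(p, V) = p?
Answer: -26285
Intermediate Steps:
s(X, U) = X²
u = -1 (u = 1*(3 - 4) = 1*(-1) = -1)
R(k) = -1
-3755*(4 - 3*R(s((3*3)*(-2), H(-2, -4)))) = -3755*(4 - 3*(-1)) = -3755*(4 + 3) = -3755*7 = -26285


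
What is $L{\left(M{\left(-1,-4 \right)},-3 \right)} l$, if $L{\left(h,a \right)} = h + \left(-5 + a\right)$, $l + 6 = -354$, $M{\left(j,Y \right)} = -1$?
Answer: $3240$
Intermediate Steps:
$l = -360$ ($l = -6 - 354 = -360$)
$L{\left(h,a \right)} = -5 + a + h$
$L{\left(M{\left(-1,-4 \right)},-3 \right)} l = \left(-5 - 3 - 1\right) \left(-360\right) = \left(-9\right) \left(-360\right) = 3240$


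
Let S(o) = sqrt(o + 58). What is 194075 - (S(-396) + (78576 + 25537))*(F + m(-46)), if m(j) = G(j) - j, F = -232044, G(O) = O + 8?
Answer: 24158158143 + 3016468*I*sqrt(2) ≈ 2.4158e+10 + 4.2659e+6*I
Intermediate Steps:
G(O) = 8 + O
S(o) = sqrt(58 + o)
m(j) = 8 (m(j) = (8 + j) - j = 8)
194075 - (S(-396) + (78576 + 25537))*(F + m(-46)) = 194075 - (sqrt(58 - 396) + (78576 + 25537))*(-232044 + 8) = 194075 - (sqrt(-338) + 104113)*(-232036) = 194075 - (13*I*sqrt(2) + 104113)*(-232036) = 194075 - (104113 + 13*I*sqrt(2))*(-232036) = 194075 - (-24157964068 - 3016468*I*sqrt(2)) = 194075 + (24157964068 + 3016468*I*sqrt(2)) = 24158158143 + 3016468*I*sqrt(2)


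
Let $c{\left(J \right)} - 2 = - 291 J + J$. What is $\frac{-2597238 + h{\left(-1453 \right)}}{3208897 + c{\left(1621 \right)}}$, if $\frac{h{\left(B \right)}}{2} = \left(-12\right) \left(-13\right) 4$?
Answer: $- \frac{2595990}{2738809} \approx -0.94785$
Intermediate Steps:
$h{\left(B \right)} = 1248$ ($h{\left(B \right)} = 2 \left(-12\right) \left(-13\right) 4 = 2 \cdot 156 \cdot 4 = 2 \cdot 624 = 1248$)
$c{\left(J \right)} = 2 - 290 J$ ($c{\left(J \right)} = 2 + \left(- 291 J + J\right) = 2 - 290 J$)
$\frac{-2597238 + h{\left(-1453 \right)}}{3208897 + c{\left(1621 \right)}} = \frac{-2597238 + 1248}{3208897 + \left(2 - 470090\right)} = - \frac{2595990}{3208897 + \left(2 - 470090\right)} = - \frac{2595990}{3208897 - 470088} = - \frac{2595990}{2738809}$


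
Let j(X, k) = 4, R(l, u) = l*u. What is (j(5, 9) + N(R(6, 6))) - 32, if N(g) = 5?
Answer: -23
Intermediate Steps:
(j(5, 9) + N(R(6, 6))) - 32 = (4 + 5) - 32 = 9 - 32 = -23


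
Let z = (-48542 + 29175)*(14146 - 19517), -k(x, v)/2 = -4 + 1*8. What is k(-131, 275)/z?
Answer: -8/104020157 ≈ -7.6908e-8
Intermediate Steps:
k(x, v) = -8 (k(x, v) = -2*(-4 + 1*8) = -2*(-4 + 8) = -2*4 = -8)
z = 104020157 (z = -19367*(-5371) = 104020157)
k(-131, 275)/z = -8/104020157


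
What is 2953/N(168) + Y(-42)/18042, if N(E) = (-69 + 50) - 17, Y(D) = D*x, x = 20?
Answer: -8884711/108252 ≈ -82.074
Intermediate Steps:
Y(D) = 20*D (Y(D) = D*20 = 20*D)
N(E) = -36 (N(E) = -19 - 17 = -36)
2953/N(168) + Y(-42)/18042 = 2953/(-36) + (20*(-42))/18042 = 2953*(-1/36) - 840*1/18042 = -2953/36 - 140/3007 = -8884711/108252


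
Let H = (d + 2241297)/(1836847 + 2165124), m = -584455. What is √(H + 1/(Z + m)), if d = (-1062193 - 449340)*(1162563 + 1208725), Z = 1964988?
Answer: 4*I*√1708634631103919614960248491030/5524853030543 ≈ 946.38*I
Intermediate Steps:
d = -3584280064504 (d = -1511533*2371288 = -3584280064504)
H = -3584277823207/4001971 (H = (-3584280064504 + 2241297)/(1836847 + 2165124) = -3584277823207/4001971 ≈ -8.9563e+5)
√(H + 1/(Z + m)) = √(-3584277823207/4001971 + 1/(1964988 - 584455)) = √(-3584277823207/4001971 + 1/1380533) = √(-4948213816101427360/5524853030543) = 4*I*√1708634631103919614960248491030/5524853030543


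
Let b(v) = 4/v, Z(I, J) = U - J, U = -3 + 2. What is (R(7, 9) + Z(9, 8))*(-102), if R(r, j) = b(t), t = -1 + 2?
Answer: 510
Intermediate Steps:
U = -1
Z(I, J) = -1 - J
t = 1
R(r, j) = 4 (R(r, j) = 4/1 = 4*1 = 4)
(R(7, 9) + Z(9, 8))*(-102) = (4 + (-1 - 1*8))*(-102) = (4 + (-1 - 8))*(-102) = (4 - 9)*(-102) = -5*(-102) = 510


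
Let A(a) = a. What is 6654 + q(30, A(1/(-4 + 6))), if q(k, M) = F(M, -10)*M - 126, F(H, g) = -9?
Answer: 13047/2 ≈ 6523.5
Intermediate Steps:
q(k, M) = -126 - 9*M (q(k, M) = -9*M - 126 = -126 - 9*M)
6654 + q(30, A(1/(-4 + 6))) = 6654 + (-126 - 9/(-4 + 6)) = 6654 + (-126 - 9/2) = 6654 - 261/2 = 13047/2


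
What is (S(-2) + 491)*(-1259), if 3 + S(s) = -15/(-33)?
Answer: -6764607/11 ≈ -6.1496e+5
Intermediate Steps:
S(s) = -28/11 (S(s) = -3 - 15/(-33) = -3 - 15*(-1/33) = -3 + 5/11 = -28/11)
(S(-2) + 491)*(-1259) = (-28/11 + 491)*(-1259) = (5373/11)*(-1259) = -6764607/11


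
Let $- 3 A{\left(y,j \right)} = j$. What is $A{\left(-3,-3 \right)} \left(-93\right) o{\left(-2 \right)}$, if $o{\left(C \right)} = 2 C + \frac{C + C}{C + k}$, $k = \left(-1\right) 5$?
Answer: $\frac{2232}{7} \approx 318.86$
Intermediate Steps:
$k = -5$
$o{\left(C \right)} = 2 C + \frac{2 C}{-5 + C}$ ($o{\left(C \right)} = 2 C + \frac{C + C}{C - 5} = 2 C + \frac{2 C}{-5 + C}$)
$A{\left(y,j \right)} = - \frac{j}{3}$
$A{\left(-3,-3 \right)} \left(-93\right) o{\left(-2 \right)} = \left(- \frac{1}{3}\right) \left(-3\right) \left(-93\right) 2 \left(-2\right) \frac{1}{-5 - 2} \left(-4 - 2\right) = 1 \left(-93\right) 2 \left(-2\right) \frac{1}{-7} \left(-6\right) = - 93 \cdot 2 \left(-2\right) \left(- \frac{1}{7}\right) \left(-6\right) = \left(-93\right) \left(- \frac{24}{7}\right) = \frac{2232}{7}$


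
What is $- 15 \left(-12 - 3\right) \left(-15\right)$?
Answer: $-3375$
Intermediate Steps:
$- 15 \left(-12 - 3\right) \left(-15\right) = \left(-15\right) \left(-15\right) \left(-15\right) = 225 \left(-15\right) = -3375$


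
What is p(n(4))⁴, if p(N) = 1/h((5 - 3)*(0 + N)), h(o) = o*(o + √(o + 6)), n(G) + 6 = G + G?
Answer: 329/82944 - 13*√10/10368 ≈ 1.4844e-6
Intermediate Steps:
n(G) = -6 + 2*G (n(G) = -6 + (G + G) = -6 + 2*G)
h(o) = o*(o + √(6 + o))
p(N) = 1/(2*N*(√(6 + 2*N) + 2*N)) (p(N) = 1/(((5 - 3)*(0 + N))*((5 - 3)*(0 + N) + √(6 + (5 - 3)*(0 + N)))) = 1/((2*N)*(2*N + √(6 + 2*N))) = 1/((2*N)*(√(6 + 2*N) + 2*N)) = 1/(2*N*(√(6 + 2*N) + 2*N)))
p(n(4))⁴ = (1/(2*(-6 + 2*4)*(2*(-6 + 2*4) + √2*√(3 + (-6 + 2*4)))))⁴ = (1/(2*(-6 + 8)*(2*(-6 + 8) + √2*√(3 + (-6 + 8)))))⁴ = ((½)/(2*(2*2 + √2*√(3 + 2))))⁴ = ((½)*(½)/(4 + √2*√5))⁴ = ((½)*(½)/(4 + √10))⁴ = (1/(4*(4 + √10)))⁴ = 1/(256*(4 + √10)⁴)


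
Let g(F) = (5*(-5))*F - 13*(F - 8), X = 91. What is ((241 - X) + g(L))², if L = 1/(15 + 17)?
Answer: 16362025/256 ≈ 63914.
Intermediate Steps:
L = 1/32 ≈ 0.031250
g(F) = 104 - 38*F (g(F) = -25*F - 13*(-8 + F) = -25*F + (104 - 13*F) = 104 - 38*F)
((241 - X) + g(L))² = ((241 - 1*91) + (104 - 38*1/32))² = ((241 - 91) + (104 - 19/16))² = (150 + 1645/16)² = (4045/16)² = 16362025/256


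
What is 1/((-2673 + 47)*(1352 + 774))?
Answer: -1/5582876 ≈ -1.7912e-7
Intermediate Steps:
1/((-2673 + 47)*(1352 + 774)) = 1/(-2626*2126) = 1/(-5582876) = -1/5582876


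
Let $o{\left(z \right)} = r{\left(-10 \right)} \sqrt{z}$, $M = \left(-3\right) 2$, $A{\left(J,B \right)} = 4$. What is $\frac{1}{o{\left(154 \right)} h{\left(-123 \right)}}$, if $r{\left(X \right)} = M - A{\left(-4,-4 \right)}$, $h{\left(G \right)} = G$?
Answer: $\frac{\sqrt{154}}{189420} \approx 6.5514 \cdot 10^{-5}$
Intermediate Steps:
$M = -6$
$r{\left(X \right)} = -10$ ($r{\left(X \right)} = -6 - 4 = -10$)
$o{\left(z \right)} = - 10 \sqrt{z}$
$\frac{1}{o{\left(154 \right)} h{\left(-123 \right)}} = \frac{1}{- 10 \sqrt{154} \left(-123\right)} = - \frac{\sqrt{154}}{1540} \left(- \frac{1}{123}\right) = \frac{\sqrt{154}}{189420}$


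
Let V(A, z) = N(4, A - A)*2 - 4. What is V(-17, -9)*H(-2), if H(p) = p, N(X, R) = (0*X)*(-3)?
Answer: 8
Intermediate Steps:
N(X, R) = 0 (N(X, R) = 0*(-3) = 0)
V(A, z) = -4 (V(A, z) = 0*2 - 4 = 0 - 4 = -4)
V(-17, -9)*H(-2) = -4*(-2) = 8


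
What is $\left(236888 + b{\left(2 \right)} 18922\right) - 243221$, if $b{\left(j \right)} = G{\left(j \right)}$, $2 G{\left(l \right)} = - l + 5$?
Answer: $22050$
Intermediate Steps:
$G{\left(l \right)} = \frac{5}{2} - \frac{l}{2}$ ($G{\left(l \right)} = \frac{- l + 5}{2} = \frac{5 - l}{2} = \frac{5}{2} - \frac{l}{2}$)
$b{\left(j \right)} = \frac{5}{2} - \frac{j}{2}$
$\left(236888 + b{\left(2 \right)} 18922\right) - 243221 = \left(236888 + \left(\frac{5}{2} - 1\right) 18922\right) - 243221 = \left(236888 + \frac{3}{2} \cdot 18922\right) - 243221 = \left(236888 + 28383\right) - 243221 = 265271 - 243221 = 22050$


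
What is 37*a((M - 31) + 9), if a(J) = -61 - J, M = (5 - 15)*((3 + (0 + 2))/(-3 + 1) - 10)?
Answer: -6068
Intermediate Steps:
M = 125 (M = -10*((3 + 2)/(-2) - 10) = -10*(5*(-½) - 10) = -10*(-5/2 - 10) = -10*(-25/2) = 125)
37*a((M - 31) + 9) = 37*(-61 - ((125 - 31) + 9)) = 37*(-61 - (94 + 9)) = 37*(-61 - 1*103) = 37*(-61 - 103) = 37*(-164) = -6068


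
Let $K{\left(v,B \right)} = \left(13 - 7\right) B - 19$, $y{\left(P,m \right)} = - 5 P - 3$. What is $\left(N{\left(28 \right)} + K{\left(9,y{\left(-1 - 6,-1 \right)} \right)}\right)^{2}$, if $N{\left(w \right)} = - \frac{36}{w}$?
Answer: $\frac{1444804}{49} \approx 29486.0$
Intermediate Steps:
$y{\left(P,m \right)} = -3 - 5 P$
$K{\left(v,B \right)} = -19 + 6 B$ ($K{\left(v,B \right)} = \left(13 - 7\right) B - 19 = 6 B - 19 = -19 + 6 B$)
$\left(N{\left(28 \right)} + K{\left(9,y{\left(-1 - 6,-1 \right)} \right)}\right)^{2} = \left(- \frac{36}{28} - \left(19 - 6 \left(-3 - 5 \left(-1 - 6\right)\right)\right)\right)^{2} = \left(\left(-36\right) \frac{1}{28} - \left(19 - 6 \left(-3 - 5 \left(-1 - 6\right)\right)\right)\right)^{2} = \left(- \frac{9}{7} - \left(19 - 6 \left(-3 - -35\right)\right)\right)^{2} = \left(- \frac{9}{7} - \left(19 - 6 \left(-3 + 35\right)\right)\right)^{2} = \left(- \frac{9}{7} + \left(-19 + 6 \cdot 32\right)\right)^{2} = \left(- \frac{9}{7} + \left(-19 + 192\right)\right)^{2} = \left(- \frac{9}{7} + 173\right)^{2} = \left(\frac{1202}{7}\right)^{2} = \frac{1444804}{49}$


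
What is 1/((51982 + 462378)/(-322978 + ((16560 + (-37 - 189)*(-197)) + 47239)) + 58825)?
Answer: 214657/12626683665 ≈ 1.7000e-5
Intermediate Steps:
1/((51982 + 462378)/(-322978 + ((16560 + (-37 - 189)*(-197)) + 47239)) + 58825) = 1/(514360/(-322978 + ((16560 - 226*(-197)) + 47239)) + 58825) = 1/(514360/(-322978 + ((16560 + 44522) + 47239)) + 58825) = 1/(514360/(-322978 + (61082 + 47239)) + 58825) = 1/(514360/(-322978 + 108321) + 58825) = 1/(514360/(-214657) + 58825) = 1/(514360*(-1/214657) + 58825) = 1/(-514360/214657 + 58825) = 1/(12626683665/214657) = 214657/12626683665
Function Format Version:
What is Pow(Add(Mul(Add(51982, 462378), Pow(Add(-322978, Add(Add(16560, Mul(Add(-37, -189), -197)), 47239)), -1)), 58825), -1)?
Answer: Rational(214657, 12626683665) ≈ 1.7000e-5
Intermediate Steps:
Pow(Add(Mul(Add(51982, 462378), Pow(Add(-322978, Add(Add(16560, Mul(Add(-37, -189), -197)), 47239)), -1)), 58825), -1) = Pow(Add(Mul(514360, Pow(Add(-322978, Add(Add(16560, Mul(-226, -197)), 47239)), -1)), 58825), -1) = Pow(Add(Mul(514360, Pow(Add(-322978, Add(Add(16560, 44522), 47239)), -1)), 58825), -1) = Pow(Add(Mul(514360, Pow(Add(-322978, Add(61082, 47239)), -1)), 58825), -1) = Pow(Add(Mul(514360, Pow(Add(-322978, 108321), -1)), 58825), -1) = Pow(Add(Mul(514360, Pow(-214657, -1)), 58825), -1) = Pow(Add(Mul(514360, Rational(-1, 214657)), 58825), -1) = Pow(Add(Rational(-514360, 214657), 58825), -1) = Pow(Rational(12626683665, 214657), -1) = Rational(214657, 12626683665)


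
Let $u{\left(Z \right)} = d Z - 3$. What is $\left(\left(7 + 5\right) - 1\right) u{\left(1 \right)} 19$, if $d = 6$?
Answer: $627$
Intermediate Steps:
$u{\left(Z \right)} = -3 + 6 Z$ ($u{\left(Z \right)} = 6 Z - 3 = -3 + 6 Z$)
$\left(\left(7 + 5\right) - 1\right) u{\left(1 \right)} 19 = \left(\left(7 + 5\right) - 1\right) \left(-3 + 6 \cdot 1\right) 19 = \left(12 - 1\right) \left(-3 + 6\right) 19 = 11 \cdot 3 \cdot 19 = 33 \cdot 19 = 627$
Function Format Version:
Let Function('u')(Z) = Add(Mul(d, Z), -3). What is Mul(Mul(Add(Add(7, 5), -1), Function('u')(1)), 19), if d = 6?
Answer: 627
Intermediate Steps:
Function('u')(Z) = Add(-3, Mul(6, Z)) (Function('u')(Z) = Add(Mul(6, Z), -3) = Add(-3, Mul(6, Z)))
Mul(Mul(Add(Add(7, 5), -1), Function('u')(1)), 19) = Mul(Mul(Add(Add(7, 5), -1), Add(-3, Mul(6, 1))), 19) = Mul(Mul(Add(12, -1), Add(-3, 6)), 19) = Mul(Mul(11, 3), 19) = Mul(33, 19) = 627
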